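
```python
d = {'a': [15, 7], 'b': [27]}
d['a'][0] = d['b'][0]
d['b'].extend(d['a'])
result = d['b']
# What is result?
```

After line 1: d = {'a': [15, 7], 'b': [27]}
After line 2 (a[0] = b[0] = 27): d = {'a': [27, 7], 'b': [27]}
After line 3 (b.extend(a) appends [27, 7]): d = {'a': [27, 7], 'b': [27, 27, 7]}
After line 4: result = d['b'] = [27, 27, 7]

[27, 27, 7]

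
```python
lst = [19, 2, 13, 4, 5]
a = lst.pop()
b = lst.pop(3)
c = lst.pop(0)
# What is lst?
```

After line 1: lst = [19, 2, 13, 4, 5]
After line 2 (pop() -> a = 5): lst = [19, 2, 13, 4]
After line 3 (pop(3) -> b = 4): lst = [19, 2, 13]
After line 4 (pop(0) -> c = 19): lst = [2, 13]

[2, 13]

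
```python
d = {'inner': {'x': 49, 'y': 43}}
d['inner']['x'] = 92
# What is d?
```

After line 1: d = {'inner': {'x': 49, 'y': 43}}
After line 2 (inner x overwritten): d = {'inner': {'x': 92, 'y': 43}}

{'inner': {'x': 92, 'y': 43}}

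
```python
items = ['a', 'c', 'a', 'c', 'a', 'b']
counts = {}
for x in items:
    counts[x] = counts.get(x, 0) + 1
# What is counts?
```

Initial: counts = {}, items = ['a', 'c', 'a', 'c', 'a', 'b']
See 'a': counts = {'a': 1}
See 'c': counts = {'a': 1, 'c': 1}
See 'a': counts = {'a': 2, 'c': 1}
See 'c': counts = {'a': 2, 'c': 2}
See 'a': counts = {'a': 3, 'c': 2}
See 'b': counts = {'a': 3, 'c': 2, 'b': 1}

{'a': 3, 'c': 2, 'b': 1}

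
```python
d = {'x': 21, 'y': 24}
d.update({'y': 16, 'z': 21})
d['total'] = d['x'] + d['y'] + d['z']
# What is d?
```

After line 1: d = {'x': 21, 'y': 24}
After line 2 (y overwritten, z added): d = {'x': 21, 'y': 16, 'z': 21}
After line 3 (total = 21 + 16 + 21 = 58): d = {'x': 21, 'y': 16, 'z': 21, 'total': 58}

{'x': 21, 'y': 16, 'z': 21, 'total': 58}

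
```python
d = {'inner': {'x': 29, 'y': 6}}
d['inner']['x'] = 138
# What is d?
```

After line 1: d = {'inner': {'x': 29, 'y': 6}}
After line 2 (inner x overwritten): d = {'inner': {'x': 138, 'y': 6}}

{'inner': {'x': 138, 'y': 6}}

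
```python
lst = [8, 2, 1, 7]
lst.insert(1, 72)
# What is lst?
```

[8, 72, 2, 1, 7]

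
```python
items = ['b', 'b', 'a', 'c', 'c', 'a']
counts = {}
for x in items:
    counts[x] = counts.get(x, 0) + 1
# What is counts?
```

Initial: counts = {}, items = ['b', 'b', 'a', 'c', 'c', 'a']
See 'b': counts = {'b': 1}
See 'b': counts = {'b': 2}
See 'a': counts = {'b': 2, 'a': 1}
See 'c': counts = {'b': 2, 'a': 1, 'c': 1}
See 'c': counts = {'b': 2, 'a': 1, 'c': 2}
See 'a': counts = {'b': 2, 'a': 2, 'c': 2}

{'b': 2, 'a': 2, 'c': 2}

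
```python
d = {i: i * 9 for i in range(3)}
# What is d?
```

{0: 0, 1: 9, 2: 18}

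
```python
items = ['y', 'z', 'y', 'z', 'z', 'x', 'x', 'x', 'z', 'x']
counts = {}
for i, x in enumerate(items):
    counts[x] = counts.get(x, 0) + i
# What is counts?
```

Initial: counts = {}, items = ['y', 'z', 'y', 'z', 'z', 'x', 'x', 'x', 'z', 'x']
i=0, x='y': counts = {'y': 0}
i=1, x='z': counts = {'y': 0, 'z': 1}
i=2, x='y': counts = {'y': 2, 'z': 1}
i=3, x='z': counts = {'y': 2, 'z': 4}
i=4, x='z': counts = {'y': 2, 'z': 8}
i=5, x='x': counts = {'y': 2, 'z': 8, 'x': 5}
i=6, x='x': counts = {'y': 2, 'z': 8, 'x': 11}
i=7, x='x': counts = {'y': 2, 'z': 8, 'x': 18}
i=8, x='z': counts = {'y': 2, 'z': 16, 'x': 18}
i=9, x='x': counts = {'y': 2, 'z': 16, 'x': 27}

{'y': 2, 'z': 16, 'x': 27}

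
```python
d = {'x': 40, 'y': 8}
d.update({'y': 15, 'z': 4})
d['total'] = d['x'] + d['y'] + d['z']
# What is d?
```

After line 1: d = {'x': 40, 'y': 8}
After line 2 (y overwritten, z added): d = {'x': 40, 'y': 15, 'z': 4}
After line 3 (total = 40 + 15 + 4 = 59): d = {'x': 40, 'y': 15, 'z': 4, 'total': 59}

{'x': 40, 'y': 15, 'z': 4, 'total': 59}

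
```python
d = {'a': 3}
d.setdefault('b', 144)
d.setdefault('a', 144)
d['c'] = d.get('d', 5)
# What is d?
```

After line 1: d = {'a': 3}
After line 2 (setdefault adds 'b'=144): d = {'a': 3, 'b': 144}
After line 3 (setdefault 'a' no-op, already exists): d = {'a': 3, 'b': 144}
After line 4 (get('d', 5) returns default since 'd' not in d): d = {'a': 3, 'b': 144, 'c': 5}

{'a': 3, 'b': 144, 'c': 5}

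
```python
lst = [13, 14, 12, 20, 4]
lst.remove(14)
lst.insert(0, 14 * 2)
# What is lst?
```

After line 1: lst = [13, 14, 12, 20, 4]
After line 2 (remove first 14): lst = [13, 12, 20, 4]
After line 3 (insert 28 at index 0): lst = [28, 13, 12, 20, 4]

[28, 13, 12, 20, 4]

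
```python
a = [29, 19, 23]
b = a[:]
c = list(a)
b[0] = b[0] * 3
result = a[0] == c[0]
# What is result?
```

After line 1: a = [29, 19, 23]
After line 2 (b = a[:], copy): a = [29, 19, 23], b = [29, 19, 23]
After line 3 (c = list(a) is a copy, new object): c = [29, 19, 23]
After line 4 (b[0] = 29 * 3 = 87; only b mutates (copy)): a = [29, 19, 23], b = [87, 19, 23], c = [29, 19, 23]
After line 5 (a[0] = 29, c[0] = 29; result = True)

True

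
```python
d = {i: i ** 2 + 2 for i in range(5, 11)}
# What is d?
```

{5: 27, 6: 38, 7: 51, 8: 66, 9: 83, 10: 102}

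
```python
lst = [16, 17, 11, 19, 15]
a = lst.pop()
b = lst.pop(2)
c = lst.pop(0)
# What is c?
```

After line 1: lst = [16, 17, 11, 19, 15]
After line 2 (pop() -> a = 15): lst = [16, 17, 11, 19]
After line 3 (pop(2) -> b = 11): lst = [16, 17, 19]
After line 4 (pop(0) -> c = 16): lst = [17, 19]

16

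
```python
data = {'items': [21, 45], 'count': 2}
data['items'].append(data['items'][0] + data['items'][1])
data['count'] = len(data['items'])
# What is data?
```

After line 1: data = {'items': [21, 45], 'count': 2}
After line 2 (append 21 + 45 = 66): data = {'items': [21, 45, 66], 'count': 2}
After line 3 (count = len(items) = 3): data = {'items': [21, 45, 66], 'count': 3}

{'items': [21, 45, 66], 'count': 3}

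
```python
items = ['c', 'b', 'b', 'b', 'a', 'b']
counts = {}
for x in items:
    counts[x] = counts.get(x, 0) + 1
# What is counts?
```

Initial: counts = {}, items = ['c', 'b', 'b', 'b', 'a', 'b']
See 'c': counts = {'c': 1}
See 'b': counts = {'c': 1, 'b': 1}
See 'b': counts = {'c': 1, 'b': 2}
See 'b': counts = {'c': 1, 'b': 3}
See 'a': counts = {'c': 1, 'b': 3, 'a': 1}
See 'b': counts = {'c': 1, 'b': 4, 'a': 1}

{'c': 1, 'b': 4, 'a': 1}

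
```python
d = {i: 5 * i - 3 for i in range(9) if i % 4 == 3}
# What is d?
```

{3: 12, 7: 32}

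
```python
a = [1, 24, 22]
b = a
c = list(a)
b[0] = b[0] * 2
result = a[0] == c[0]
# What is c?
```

After line 1: a = [1, 24, 22]
After line 2 (b = a, alias): a = [1, 24, 22], b = [1, 24, 22]
After line 3 (c = list(a) is a copy, new object): c = [1, 24, 22]
After line 4 (b[0] = 1 * 2 = 2; mutates shared a/b): a = b = [2, 24, 22], c = [1, 24, 22]
After line 5 (a[0] = 2, c[0] = 1; result = False)

[1, 24, 22]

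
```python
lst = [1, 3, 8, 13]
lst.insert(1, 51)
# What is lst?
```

[1, 51, 3, 8, 13]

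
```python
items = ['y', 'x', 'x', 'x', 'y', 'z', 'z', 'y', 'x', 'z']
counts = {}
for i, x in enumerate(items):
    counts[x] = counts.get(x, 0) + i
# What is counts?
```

Initial: counts = {}, items = ['y', 'x', 'x', 'x', 'y', 'z', 'z', 'y', 'x', 'z']
i=0, x='y': counts = {'y': 0}
i=1, x='x': counts = {'y': 0, 'x': 1}
i=2, x='x': counts = {'y': 0, 'x': 3}
i=3, x='x': counts = {'y': 0, 'x': 6}
i=4, x='y': counts = {'y': 4, 'x': 6}
i=5, x='z': counts = {'y': 4, 'x': 6, 'z': 5}
i=6, x='z': counts = {'y': 4, 'x': 6, 'z': 11}
i=7, x='y': counts = {'y': 11, 'x': 6, 'z': 11}
i=8, x='x': counts = {'y': 11, 'x': 14, 'z': 11}
i=9, x='z': counts = {'y': 11, 'x': 14, 'z': 20}

{'y': 11, 'x': 14, 'z': 20}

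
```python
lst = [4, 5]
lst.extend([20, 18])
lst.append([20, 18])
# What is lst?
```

After line 1: lst = [4, 5]
After line 2 (extend unpacks [20, 18]): lst = [4, 5, 20, 18]
After line 3 (append adds [20, 18] as single element): lst = [4, 5, 20, 18, [20, 18]]

[4, 5, 20, 18, [20, 18]]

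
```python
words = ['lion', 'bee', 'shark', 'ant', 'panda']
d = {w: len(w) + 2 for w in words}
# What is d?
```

{'lion': 6, 'bee': 5, 'shark': 7, 'ant': 5, 'panda': 7}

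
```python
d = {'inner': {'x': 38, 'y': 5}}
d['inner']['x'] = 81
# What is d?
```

After line 1: d = {'inner': {'x': 38, 'y': 5}}
After line 2 (inner x overwritten): d = {'inner': {'x': 81, 'y': 5}}

{'inner': {'x': 81, 'y': 5}}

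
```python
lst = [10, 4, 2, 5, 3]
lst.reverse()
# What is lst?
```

[3, 5, 2, 4, 10]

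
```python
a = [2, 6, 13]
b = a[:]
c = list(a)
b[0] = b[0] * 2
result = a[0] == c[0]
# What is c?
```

After line 1: a = [2, 6, 13]
After line 2 (b = a[:], copy): a = [2, 6, 13], b = [2, 6, 13]
After line 3 (c = list(a) is a copy, new object): c = [2, 6, 13]
After line 4 (b[0] = 2 * 2 = 4; only b mutates (copy)): a = [2, 6, 13], b = [4, 6, 13], c = [2, 6, 13]
After line 5 (a[0] = 2, c[0] = 2; result = True)

[2, 6, 13]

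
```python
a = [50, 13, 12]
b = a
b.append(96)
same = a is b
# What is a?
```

After line 1: a = [50, 13, 12]
After line 2 (b = a is an alias, same object): a = [50, 13, 12], b = [50, 13, 12]
After line 3 (b.append mutates the shared list): a = [50, 13, 12, 96], b = [50, 13, 12, 96]
After line 4 (same = a is b; same object -> True): same = True

[50, 13, 12, 96]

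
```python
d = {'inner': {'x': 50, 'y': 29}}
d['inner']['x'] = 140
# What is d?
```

After line 1: d = {'inner': {'x': 50, 'y': 29}}
After line 2 (inner x overwritten): d = {'inner': {'x': 140, 'y': 29}}

{'inner': {'x': 140, 'y': 29}}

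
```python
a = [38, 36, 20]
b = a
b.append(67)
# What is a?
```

After line 1: a = [38, 36, 20]
After line 2 (b = a is an alias, same object): a = [38, 36, 20], b = [38, 36, 20]
After line 3 (b.append mutates the shared list): a = [38, 36, 20, 67], b = [38, 36, 20, 67]

[38, 36, 20, 67]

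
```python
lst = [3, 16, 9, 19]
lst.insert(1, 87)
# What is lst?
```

[3, 87, 16, 9, 19]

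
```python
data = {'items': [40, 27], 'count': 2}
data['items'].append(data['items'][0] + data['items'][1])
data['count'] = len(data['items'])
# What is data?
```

After line 1: data = {'items': [40, 27], 'count': 2}
After line 2 (append 40 + 27 = 67): data = {'items': [40, 27, 67], 'count': 2}
After line 3 (count = len(items) = 3): data = {'items': [40, 27, 67], 'count': 3}

{'items': [40, 27, 67], 'count': 3}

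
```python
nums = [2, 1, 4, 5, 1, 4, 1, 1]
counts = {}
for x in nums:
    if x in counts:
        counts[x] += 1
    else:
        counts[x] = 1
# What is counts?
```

Initial: counts = {}, nums = [2, 1, 4, 5, 1, 4, 1, 1]
See 2: counts = {2: 1}
See 1: counts = {2: 1, 1: 1}
See 4: counts = {2: 1, 1: 1, 4: 1}
See 5: counts = {2: 1, 1: 1, 4: 1, 5: 1}
See 1: counts = {2: 1, 1: 2, 4: 1, 5: 1}
See 4: counts = {2: 1, 1: 2, 4: 2, 5: 1}
See 1: counts = {2: 1, 1: 3, 4: 2, 5: 1}
See 1: counts = {2: 1, 1: 4, 4: 2, 5: 1}

{2: 1, 1: 4, 4: 2, 5: 1}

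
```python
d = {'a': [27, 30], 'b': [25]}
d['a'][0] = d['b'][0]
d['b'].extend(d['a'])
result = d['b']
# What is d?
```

After line 1: d = {'a': [27, 30], 'b': [25]}
After line 2 (a[0] = b[0] = 25): d = {'a': [25, 30], 'b': [25]}
After line 3 (b.extend(a) appends [25, 30]): d = {'a': [25, 30], 'b': [25, 25, 30]}
After line 4: result = d['b'] = [25, 25, 30]

{'a': [25, 30], 'b': [25, 25, 30]}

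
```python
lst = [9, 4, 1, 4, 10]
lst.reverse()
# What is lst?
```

[10, 4, 1, 4, 9]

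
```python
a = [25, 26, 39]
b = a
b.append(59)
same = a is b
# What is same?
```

After line 1: a = [25, 26, 39]
After line 2 (b = a is an alias, same object): a = [25, 26, 39], b = [25, 26, 39]
After line 3 (b.append mutates the shared list): a = [25, 26, 39, 59], b = [25, 26, 39, 59]
After line 4 (same = a is b; same object -> True): same = True

True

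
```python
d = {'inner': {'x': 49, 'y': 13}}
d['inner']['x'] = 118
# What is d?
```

After line 1: d = {'inner': {'x': 49, 'y': 13}}
After line 2 (inner x overwritten): d = {'inner': {'x': 118, 'y': 13}}

{'inner': {'x': 118, 'y': 13}}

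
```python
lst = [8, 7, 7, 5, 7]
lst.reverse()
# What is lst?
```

[7, 5, 7, 7, 8]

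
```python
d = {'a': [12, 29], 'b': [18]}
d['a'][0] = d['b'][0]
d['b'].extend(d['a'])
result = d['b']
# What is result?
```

After line 1: d = {'a': [12, 29], 'b': [18]}
After line 2 (a[0] = b[0] = 18): d = {'a': [18, 29], 'b': [18]}
After line 3 (b.extend(a) appends [18, 29]): d = {'a': [18, 29], 'b': [18, 18, 29]}
After line 4: result = d['b'] = [18, 18, 29]

[18, 18, 29]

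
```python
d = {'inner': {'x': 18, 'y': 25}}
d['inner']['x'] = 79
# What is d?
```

After line 1: d = {'inner': {'x': 18, 'y': 25}}
After line 2 (inner x overwritten): d = {'inner': {'x': 79, 'y': 25}}

{'inner': {'x': 79, 'y': 25}}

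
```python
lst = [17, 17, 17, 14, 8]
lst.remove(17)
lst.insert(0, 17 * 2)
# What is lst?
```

After line 1: lst = [17, 17, 17, 14, 8]
After line 2 (remove first 17): lst = [17, 17, 14, 8]
After line 3 (insert 34 at index 0): lst = [34, 17, 17, 14, 8]

[34, 17, 17, 14, 8]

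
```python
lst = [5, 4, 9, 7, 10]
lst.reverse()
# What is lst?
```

[10, 7, 9, 4, 5]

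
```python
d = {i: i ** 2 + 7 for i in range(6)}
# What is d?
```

{0: 7, 1: 8, 2: 11, 3: 16, 4: 23, 5: 32}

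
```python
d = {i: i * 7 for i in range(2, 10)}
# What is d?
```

{2: 14, 3: 21, 4: 28, 5: 35, 6: 42, 7: 49, 8: 56, 9: 63}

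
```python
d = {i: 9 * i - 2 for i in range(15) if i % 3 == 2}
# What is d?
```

{2: 16, 5: 43, 8: 70, 11: 97, 14: 124}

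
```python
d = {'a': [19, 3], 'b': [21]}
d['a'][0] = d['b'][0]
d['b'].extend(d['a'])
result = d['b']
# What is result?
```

After line 1: d = {'a': [19, 3], 'b': [21]}
After line 2 (a[0] = b[0] = 21): d = {'a': [21, 3], 'b': [21]}
After line 3 (b.extend(a) appends [21, 3]): d = {'a': [21, 3], 'b': [21, 21, 3]}
After line 4: result = d['b'] = [21, 21, 3]

[21, 21, 3]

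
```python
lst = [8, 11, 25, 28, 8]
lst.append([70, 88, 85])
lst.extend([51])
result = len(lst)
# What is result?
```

After line 1: lst = [8, 11, 25, 28, 8]
After line 2 (append adds [70, 88, 85] as single element): lst = [8, 11, 25, 28, 8, [70, 88, 85]]
After line 3 (extend unpacks [51], adds 51): lst = [8, 11, 25, 28, 8, [70, 88, 85], 51]
After line 4: result = len(lst) = 7

7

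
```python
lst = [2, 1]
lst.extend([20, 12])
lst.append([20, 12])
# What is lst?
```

After line 1: lst = [2, 1]
After line 2 (extend unpacks [20, 12]): lst = [2, 1, 20, 12]
After line 3 (append adds [20, 12] as single element): lst = [2, 1, 20, 12, [20, 12]]

[2, 1, 20, 12, [20, 12]]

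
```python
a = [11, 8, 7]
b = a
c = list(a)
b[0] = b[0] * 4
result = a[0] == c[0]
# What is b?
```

After line 1: a = [11, 8, 7]
After line 2 (b = a, alias): a = [11, 8, 7], b = [11, 8, 7]
After line 3 (c = list(a) is a copy, new object): c = [11, 8, 7]
After line 4 (b[0] = 11 * 4 = 44; mutates shared a/b): a = b = [44, 8, 7], c = [11, 8, 7]
After line 5 (a[0] = 44, c[0] = 11; result = False)

[44, 8, 7]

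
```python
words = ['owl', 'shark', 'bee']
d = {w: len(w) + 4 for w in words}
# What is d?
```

{'owl': 7, 'shark': 9, 'bee': 7}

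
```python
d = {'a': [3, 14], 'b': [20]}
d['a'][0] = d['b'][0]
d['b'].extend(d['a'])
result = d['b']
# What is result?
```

After line 1: d = {'a': [3, 14], 'b': [20]}
After line 2 (a[0] = b[0] = 20): d = {'a': [20, 14], 'b': [20]}
After line 3 (b.extend(a) appends [20, 14]): d = {'a': [20, 14], 'b': [20, 20, 14]}
After line 4: result = d['b'] = [20, 20, 14]

[20, 20, 14]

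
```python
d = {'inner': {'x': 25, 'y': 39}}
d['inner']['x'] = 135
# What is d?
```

After line 1: d = {'inner': {'x': 25, 'y': 39}}
After line 2 (inner x overwritten): d = {'inner': {'x': 135, 'y': 39}}

{'inner': {'x': 135, 'y': 39}}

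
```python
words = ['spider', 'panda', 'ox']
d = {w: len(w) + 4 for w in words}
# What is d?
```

{'spider': 10, 'panda': 9, 'ox': 6}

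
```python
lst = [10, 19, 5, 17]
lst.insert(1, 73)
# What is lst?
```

[10, 73, 19, 5, 17]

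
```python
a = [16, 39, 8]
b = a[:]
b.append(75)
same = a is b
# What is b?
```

After line 1: a = [16, 39, 8]
After line 2 (b = a[:] is a shallow copy, new object): a = [16, 39, 8], b = [16, 39, 8]
After line 3 (append only mutates b): a = [16, 39, 8], b = [16, 39, 8, 75]
After line 4 (same = a is b; different objects -> False): same = False

[16, 39, 8, 75]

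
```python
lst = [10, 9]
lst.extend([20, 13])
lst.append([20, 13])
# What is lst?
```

After line 1: lst = [10, 9]
After line 2 (extend unpacks [20, 13]): lst = [10, 9, 20, 13]
After line 3 (append adds [20, 13] as single element): lst = [10, 9, 20, 13, [20, 13]]

[10, 9, 20, 13, [20, 13]]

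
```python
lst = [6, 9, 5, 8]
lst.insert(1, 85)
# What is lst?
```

[6, 85, 9, 5, 8]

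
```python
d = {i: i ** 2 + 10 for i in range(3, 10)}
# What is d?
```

{3: 19, 4: 26, 5: 35, 6: 46, 7: 59, 8: 74, 9: 91}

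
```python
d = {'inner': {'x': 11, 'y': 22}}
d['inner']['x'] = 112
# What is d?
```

After line 1: d = {'inner': {'x': 11, 'y': 22}}
After line 2 (inner x overwritten): d = {'inner': {'x': 112, 'y': 22}}

{'inner': {'x': 112, 'y': 22}}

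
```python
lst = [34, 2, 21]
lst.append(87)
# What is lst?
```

[34, 2, 21, 87]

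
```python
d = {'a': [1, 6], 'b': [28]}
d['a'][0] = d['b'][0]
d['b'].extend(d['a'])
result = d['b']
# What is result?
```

After line 1: d = {'a': [1, 6], 'b': [28]}
After line 2 (a[0] = b[0] = 28): d = {'a': [28, 6], 'b': [28]}
After line 3 (b.extend(a) appends [28, 6]): d = {'a': [28, 6], 'b': [28, 28, 6]}
After line 4: result = d['b'] = [28, 28, 6]

[28, 28, 6]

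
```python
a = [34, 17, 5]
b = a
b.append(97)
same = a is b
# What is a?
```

After line 1: a = [34, 17, 5]
After line 2 (b = a is an alias, same object): a = [34, 17, 5], b = [34, 17, 5]
After line 3 (b.append mutates the shared list): a = [34, 17, 5, 97], b = [34, 17, 5, 97]
After line 4 (same = a is b; same object -> True): same = True

[34, 17, 5, 97]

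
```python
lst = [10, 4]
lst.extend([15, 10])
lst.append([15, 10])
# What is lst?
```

After line 1: lst = [10, 4]
After line 2 (extend unpacks [15, 10]): lst = [10, 4, 15, 10]
After line 3 (append adds [15, 10] as single element): lst = [10, 4, 15, 10, [15, 10]]

[10, 4, 15, 10, [15, 10]]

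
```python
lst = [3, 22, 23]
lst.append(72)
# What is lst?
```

[3, 22, 23, 72]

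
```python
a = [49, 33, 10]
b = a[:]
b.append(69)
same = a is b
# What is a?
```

After line 1: a = [49, 33, 10]
After line 2 (b = a[:] is a shallow copy, new object): a = [49, 33, 10], b = [49, 33, 10]
After line 3 (append only mutates b): a = [49, 33, 10], b = [49, 33, 10, 69]
After line 4 (same = a is b; different objects -> False): same = False

[49, 33, 10]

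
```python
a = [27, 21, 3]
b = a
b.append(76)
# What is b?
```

After line 1: a = [27, 21, 3]
After line 2 (b = a is an alias, same object): a = [27, 21, 3], b = [27, 21, 3]
After line 3 (b.append mutates the shared list): a = [27, 21, 3, 76], b = [27, 21, 3, 76]

[27, 21, 3, 76]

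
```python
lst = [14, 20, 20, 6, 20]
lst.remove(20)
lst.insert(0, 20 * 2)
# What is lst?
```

After line 1: lst = [14, 20, 20, 6, 20]
After line 2 (remove first 20): lst = [14, 20, 6, 20]
After line 3 (insert 40 at index 0): lst = [40, 14, 20, 6, 20]

[40, 14, 20, 6, 20]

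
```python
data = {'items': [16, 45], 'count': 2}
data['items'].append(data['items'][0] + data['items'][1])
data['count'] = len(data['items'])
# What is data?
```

After line 1: data = {'items': [16, 45], 'count': 2}
After line 2 (append 16 + 45 = 61): data = {'items': [16, 45, 61], 'count': 2}
After line 3 (count = len(items) = 3): data = {'items': [16, 45, 61], 'count': 3}

{'items': [16, 45, 61], 'count': 3}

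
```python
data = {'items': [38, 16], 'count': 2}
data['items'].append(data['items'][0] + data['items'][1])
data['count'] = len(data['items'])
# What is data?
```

After line 1: data = {'items': [38, 16], 'count': 2}
After line 2 (append 38 + 16 = 54): data = {'items': [38, 16, 54], 'count': 2}
After line 3 (count = len(items) = 3): data = {'items': [38, 16, 54], 'count': 3}

{'items': [38, 16, 54], 'count': 3}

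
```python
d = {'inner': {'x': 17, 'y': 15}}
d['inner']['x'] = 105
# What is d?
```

After line 1: d = {'inner': {'x': 17, 'y': 15}}
After line 2 (inner x overwritten): d = {'inner': {'x': 105, 'y': 15}}

{'inner': {'x': 105, 'y': 15}}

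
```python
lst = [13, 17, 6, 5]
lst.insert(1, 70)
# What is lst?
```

[13, 70, 17, 6, 5]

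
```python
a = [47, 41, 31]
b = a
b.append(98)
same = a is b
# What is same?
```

After line 1: a = [47, 41, 31]
After line 2 (b = a is an alias, same object): a = [47, 41, 31], b = [47, 41, 31]
After line 3 (b.append mutates the shared list): a = [47, 41, 31, 98], b = [47, 41, 31, 98]
After line 4 (same = a is b; same object -> True): same = True

True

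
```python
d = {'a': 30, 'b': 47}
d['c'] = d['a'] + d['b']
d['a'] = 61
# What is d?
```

After line 1: d = {'a': 30, 'b': 47}
After line 2 (d['c'] = 30 + 47): d = {'a': 30, 'b': 47, 'c': 77}
After line 3: d = {'a': 61, 'b': 47, 'c': 77}

{'a': 61, 'b': 47, 'c': 77}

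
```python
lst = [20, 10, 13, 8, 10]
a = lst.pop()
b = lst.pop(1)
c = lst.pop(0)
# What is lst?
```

After line 1: lst = [20, 10, 13, 8, 10]
After line 2 (pop() -> a = 10): lst = [20, 10, 13, 8]
After line 3 (pop(1) -> b = 10): lst = [20, 13, 8]
After line 4 (pop(0) -> c = 20): lst = [13, 8]

[13, 8]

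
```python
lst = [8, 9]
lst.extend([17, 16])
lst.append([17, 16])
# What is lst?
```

After line 1: lst = [8, 9]
After line 2 (extend unpacks [17, 16]): lst = [8, 9, 17, 16]
After line 3 (append adds [17, 16] as single element): lst = [8, 9, 17, 16, [17, 16]]

[8, 9, 17, 16, [17, 16]]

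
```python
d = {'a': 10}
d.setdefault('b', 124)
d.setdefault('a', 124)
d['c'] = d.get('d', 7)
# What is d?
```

After line 1: d = {'a': 10}
After line 2 (setdefault adds 'b'=124): d = {'a': 10, 'b': 124}
After line 3 (setdefault 'a' no-op, already exists): d = {'a': 10, 'b': 124}
After line 4 (get('d', 7) returns default since 'd' not in d): d = {'a': 10, 'b': 124, 'c': 7}

{'a': 10, 'b': 124, 'c': 7}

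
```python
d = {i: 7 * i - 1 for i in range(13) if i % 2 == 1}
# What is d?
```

{1: 6, 3: 20, 5: 34, 7: 48, 9: 62, 11: 76}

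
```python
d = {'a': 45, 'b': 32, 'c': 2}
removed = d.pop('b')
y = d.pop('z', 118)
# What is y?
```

After line 1: d = {'a': 45, 'b': 32, 'c': 2}
After line 2 (pop 'b' returns 32): d = {'a': 45, 'c': 2}, removed = 32
After line 3 (pop 'z' missing, returns default 118): d = {'a': 45, 'c': 2}, y = 118

118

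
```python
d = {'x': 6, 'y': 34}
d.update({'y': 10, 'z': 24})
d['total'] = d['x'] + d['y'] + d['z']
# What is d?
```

After line 1: d = {'x': 6, 'y': 34}
After line 2 (y overwritten, z added): d = {'x': 6, 'y': 10, 'z': 24}
After line 3 (total = 6 + 10 + 24 = 40): d = {'x': 6, 'y': 10, 'z': 24, 'total': 40}

{'x': 6, 'y': 10, 'z': 24, 'total': 40}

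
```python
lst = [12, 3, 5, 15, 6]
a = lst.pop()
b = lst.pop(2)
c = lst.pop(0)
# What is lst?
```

After line 1: lst = [12, 3, 5, 15, 6]
After line 2 (pop() -> a = 6): lst = [12, 3, 5, 15]
After line 3 (pop(2) -> b = 5): lst = [12, 3, 15]
After line 4 (pop(0) -> c = 12): lst = [3, 15]

[3, 15]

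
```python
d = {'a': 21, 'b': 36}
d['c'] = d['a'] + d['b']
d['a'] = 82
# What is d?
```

After line 1: d = {'a': 21, 'b': 36}
After line 2 (d['c'] = 21 + 36): d = {'a': 21, 'b': 36, 'c': 57}
After line 3: d = {'a': 82, 'b': 36, 'c': 57}

{'a': 82, 'b': 36, 'c': 57}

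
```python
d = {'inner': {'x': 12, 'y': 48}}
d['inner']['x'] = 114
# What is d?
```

After line 1: d = {'inner': {'x': 12, 'y': 48}}
After line 2 (inner x overwritten): d = {'inner': {'x': 114, 'y': 48}}

{'inner': {'x': 114, 'y': 48}}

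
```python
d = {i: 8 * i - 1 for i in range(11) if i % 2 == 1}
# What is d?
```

{1: 7, 3: 23, 5: 39, 7: 55, 9: 71}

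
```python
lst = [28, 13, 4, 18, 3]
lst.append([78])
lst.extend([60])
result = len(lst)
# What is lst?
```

After line 1: lst = [28, 13, 4, 18, 3]
After line 2 (append adds [78] as single element): lst = [28, 13, 4, 18, 3, [78]]
After line 3 (extend unpacks [60], adds 60): lst = [28, 13, 4, 18, 3, [78], 60]
After line 4: result = len(lst) = 7

[28, 13, 4, 18, 3, [78], 60]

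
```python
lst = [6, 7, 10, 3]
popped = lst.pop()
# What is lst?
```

[6, 7, 10]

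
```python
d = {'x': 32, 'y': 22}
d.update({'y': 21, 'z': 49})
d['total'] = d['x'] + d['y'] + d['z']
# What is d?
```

After line 1: d = {'x': 32, 'y': 22}
After line 2 (y overwritten, z added): d = {'x': 32, 'y': 21, 'z': 49}
After line 3 (total = 32 + 21 + 49 = 102): d = {'x': 32, 'y': 21, 'z': 49, 'total': 102}

{'x': 32, 'y': 21, 'z': 49, 'total': 102}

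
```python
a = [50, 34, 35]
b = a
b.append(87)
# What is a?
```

After line 1: a = [50, 34, 35]
After line 2 (b = a is an alias, same object): a = [50, 34, 35], b = [50, 34, 35]
After line 3 (b.append mutates the shared list): a = [50, 34, 35, 87], b = [50, 34, 35, 87]

[50, 34, 35, 87]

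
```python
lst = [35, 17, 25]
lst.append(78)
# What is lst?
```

[35, 17, 25, 78]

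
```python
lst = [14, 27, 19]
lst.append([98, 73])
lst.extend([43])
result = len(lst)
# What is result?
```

After line 1: lst = [14, 27, 19]
After line 2 (append adds [98, 73] as single element): lst = [14, 27, 19, [98, 73]]
After line 3 (extend unpacks [43], adds 43): lst = [14, 27, 19, [98, 73], 43]
After line 4: result = len(lst) = 5

5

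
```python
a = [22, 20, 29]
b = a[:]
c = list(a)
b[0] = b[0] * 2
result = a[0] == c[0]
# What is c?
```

After line 1: a = [22, 20, 29]
After line 2 (b = a[:], copy): a = [22, 20, 29], b = [22, 20, 29]
After line 3 (c = list(a) is a copy, new object): c = [22, 20, 29]
After line 4 (b[0] = 22 * 2 = 44; only b mutates (copy)): a = [22, 20, 29], b = [44, 20, 29], c = [22, 20, 29]
After line 5 (a[0] = 22, c[0] = 22; result = True)

[22, 20, 29]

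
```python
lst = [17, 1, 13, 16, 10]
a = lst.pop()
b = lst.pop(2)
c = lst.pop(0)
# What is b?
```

After line 1: lst = [17, 1, 13, 16, 10]
After line 2 (pop() -> a = 10): lst = [17, 1, 13, 16]
After line 3 (pop(2) -> b = 13): lst = [17, 1, 16]
After line 4 (pop(0) -> c = 17): lst = [1, 16]

13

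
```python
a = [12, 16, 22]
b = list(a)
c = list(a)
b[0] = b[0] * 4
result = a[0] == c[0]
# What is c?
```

After line 1: a = [12, 16, 22]
After line 2 (b = list(a), copy): a = [12, 16, 22], b = [12, 16, 22]
After line 3 (c = list(a) is a copy, new object): c = [12, 16, 22]
After line 4 (b[0] = 12 * 4 = 48; only b mutates (copy)): a = [12, 16, 22], b = [48, 16, 22], c = [12, 16, 22]
After line 5 (a[0] = 12, c[0] = 12; result = True)

[12, 16, 22]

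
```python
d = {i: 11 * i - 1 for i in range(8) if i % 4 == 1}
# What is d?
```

{1: 10, 5: 54}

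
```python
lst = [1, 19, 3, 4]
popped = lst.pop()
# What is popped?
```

4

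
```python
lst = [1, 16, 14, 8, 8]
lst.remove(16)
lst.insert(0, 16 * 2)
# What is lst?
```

After line 1: lst = [1, 16, 14, 8, 8]
After line 2 (remove first 16): lst = [1, 14, 8, 8]
After line 3 (insert 32 at index 0): lst = [32, 1, 14, 8, 8]

[32, 1, 14, 8, 8]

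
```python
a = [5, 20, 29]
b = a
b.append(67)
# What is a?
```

After line 1: a = [5, 20, 29]
After line 2 (b = a is an alias, same object): a = [5, 20, 29], b = [5, 20, 29]
After line 3 (b.append mutates the shared list): a = [5, 20, 29, 67], b = [5, 20, 29, 67]

[5, 20, 29, 67]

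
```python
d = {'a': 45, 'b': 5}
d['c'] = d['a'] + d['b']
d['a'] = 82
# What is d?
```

After line 1: d = {'a': 45, 'b': 5}
After line 2 (d['c'] = 45 + 5): d = {'a': 45, 'b': 5, 'c': 50}
After line 3: d = {'a': 82, 'b': 5, 'c': 50}

{'a': 82, 'b': 5, 'c': 50}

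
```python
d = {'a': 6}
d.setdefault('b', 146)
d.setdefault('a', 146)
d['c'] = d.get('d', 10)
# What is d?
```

After line 1: d = {'a': 6}
After line 2 (setdefault adds 'b'=146): d = {'a': 6, 'b': 146}
After line 3 (setdefault 'a' no-op, already exists): d = {'a': 6, 'b': 146}
After line 4 (get('d', 10) returns default since 'd' not in d): d = {'a': 6, 'b': 146, 'c': 10}

{'a': 6, 'b': 146, 'c': 10}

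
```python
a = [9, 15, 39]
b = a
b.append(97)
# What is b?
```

After line 1: a = [9, 15, 39]
After line 2 (b = a is an alias, same object): a = [9, 15, 39], b = [9, 15, 39]
After line 3 (b.append mutates the shared list): a = [9, 15, 39, 97], b = [9, 15, 39, 97]

[9, 15, 39, 97]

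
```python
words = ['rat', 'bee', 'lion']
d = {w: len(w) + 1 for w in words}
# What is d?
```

{'rat': 4, 'bee': 4, 'lion': 5}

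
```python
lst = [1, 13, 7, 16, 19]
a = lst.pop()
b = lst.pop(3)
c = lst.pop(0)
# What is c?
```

After line 1: lst = [1, 13, 7, 16, 19]
After line 2 (pop() -> a = 19): lst = [1, 13, 7, 16]
After line 3 (pop(3) -> b = 16): lst = [1, 13, 7]
After line 4 (pop(0) -> c = 1): lst = [13, 7]

1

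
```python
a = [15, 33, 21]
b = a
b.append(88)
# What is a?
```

After line 1: a = [15, 33, 21]
After line 2 (b = a is an alias, same object): a = [15, 33, 21], b = [15, 33, 21]
After line 3 (b.append mutates the shared list): a = [15, 33, 21, 88], b = [15, 33, 21, 88]

[15, 33, 21, 88]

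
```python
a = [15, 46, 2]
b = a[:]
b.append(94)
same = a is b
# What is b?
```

After line 1: a = [15, 46, 2]
After line 2 (b = a[:] is a shallow copy, new object): a = [15, 46, 2], b = [15, 46, 2]
After line 3 (append only mutates b): a = [15, 46, 2], b = [15, 46, 2, 94]
After line 4 (same = a is b; different objects -> False): same = False

[15, 46, 2, 94]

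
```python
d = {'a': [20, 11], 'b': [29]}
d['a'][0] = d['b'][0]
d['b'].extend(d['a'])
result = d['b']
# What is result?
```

After line 1: d = {'a': [20, 11], 'b': [29]}
After line 2 (a[0] = b[0] = 29): d = {'a': [29, 11], 'b': [29]}
After line 3 (b.extend(a) appends [29, 11]): d = {'a': [29, 11], 'b': [29, 29, 11]}
After line 4: result = d['b'] = [29, 29, 11]

[29, 29, 11]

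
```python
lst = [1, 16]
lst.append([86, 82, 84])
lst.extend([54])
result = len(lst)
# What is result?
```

After line 1: lst = [1, 16]
After line 2 (append adds [86, 82, 84] as single element): lst = [1, 16, [86, 82, 84]]
After line 3 (extend unpacks [54], adds 54): lst = [1, 16, [86, 82, 84], 54]
After line 4: result = len(lst) = 4

4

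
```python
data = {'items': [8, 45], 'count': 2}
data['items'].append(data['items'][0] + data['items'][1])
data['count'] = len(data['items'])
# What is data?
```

After line 1: data = {'items': [8, 45], 'count': 2}
After line 2 (append 8 + 45 = 53): data = {'items': [8, 45, 53], 'count': 2}
After line 3 (count = len(items) = 3): data = {'items': [8, 45, 53], 'count': 3}

{'items': [8, 45, 53], 'count': 3}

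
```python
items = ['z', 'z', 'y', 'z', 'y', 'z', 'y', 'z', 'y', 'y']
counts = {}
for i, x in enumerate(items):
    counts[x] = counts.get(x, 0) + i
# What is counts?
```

Initial: counts = {}, items = ['z', 'z', 'y', 'z', 'y', 'z', 'y', 'z', 'y', 'y']
i=0, x='z': counts = {'z': 0}
i=1, x='z': counts = {'z': 1}
i=2, x='y': counts = {'z': 1, 'y': 2}
i=3, x='z': counts = {'z': 4, 'y': 2}
i=4, x='y': counts = {'z': 4, 'y': 6}
i=5, x='z': counts = {'z': 9, 'y': 6}
i=6, x='y': counts = {'z': 9, 'y': 12}
i=7, x='z': counts = {'z': 16, 'y': 12}
i=8, x='y': counts = {'z': 16, 'y': 20}
i=9, x='y': counts = {'z': 16, 'y': 29}

{'z': 16, 'y': 29}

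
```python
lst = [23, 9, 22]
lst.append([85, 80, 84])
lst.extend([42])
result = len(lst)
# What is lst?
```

After line 1: lst = [23, 9, 22]
After line 2 (append adds [85, 80, 84] as single element): lst = [23, 9, 22, [85, 80, 84]]
After line 3 (extend unpacks [42], adds 42): lst = [23, 9, 22, [85, 80, 84], 42]
After line 4: result = len(lst) = 5

[23, 9, 22, [85, 80, 84], 42]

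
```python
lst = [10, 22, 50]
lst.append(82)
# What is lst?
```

[10, 22, 50, 82]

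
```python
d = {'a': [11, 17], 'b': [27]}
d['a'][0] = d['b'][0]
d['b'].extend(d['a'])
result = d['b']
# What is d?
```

After line 1: d = {'a': [11, 17], 'b': [27]}
After line 2 (a[0] = b[0] = 27): d = {'a': [27, 17], 'b': [27]}
After line 3 (b.extend(a) appends [27, 17]): d = {'a': [27, 17], 'b': [27, 27, 17]}
After line 4: result = d['b'] = [27, 27, 17]

{'a': [27, 17], 'b': [27, 27, 17]}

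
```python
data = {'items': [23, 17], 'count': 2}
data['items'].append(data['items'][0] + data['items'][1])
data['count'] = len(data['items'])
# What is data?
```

After line 1: data = {'items': [23, 17], 'count': 2}
After line 2 (append 23 + 17 = 40): data = {'items': [23, 17, 40], 'count': 2}
After line 3 (count = len(items) = 3): data = {'items': [23, 17, 40], 'count': 3}

{'items': [23, 17, 40], 'count': 3}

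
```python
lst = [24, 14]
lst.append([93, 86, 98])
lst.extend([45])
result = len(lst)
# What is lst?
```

After line 1: lst = [24, 14]
After line 2 (append adds [93, 86, 98] as single element): lst = [24, 14, [93, 86, 98]]
After line 3 (extend unpacks [45], adds 45): lst = [24, 14, [93, 86, 98], 45]
After line 4: result = len(lst) = 4

[24, 14, [93, 86, 98], 45]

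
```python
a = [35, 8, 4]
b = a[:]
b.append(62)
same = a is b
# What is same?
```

After line 1: a = [35, 8, 4]
After line 2 (b = a[:] is a shallow copy, new object): a = [35, 8, 4], b = [35, 8, 4]
After line 3 (append only mutates b): a = [35, 8, 4], b = [35, 8, 4, 62]
After line 4 (same = a is b; different objects -> False): same = False

False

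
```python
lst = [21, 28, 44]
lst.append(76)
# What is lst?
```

[21, 28, 44, 76]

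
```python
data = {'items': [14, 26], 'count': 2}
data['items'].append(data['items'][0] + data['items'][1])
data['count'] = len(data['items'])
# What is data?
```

After line 1: data = {'items': [14, 26], 'count': 2}
After line 2 (append 14 + 26 = 40): data = {'items': [14, 26, 40], 'count': 2}
After line 3 (count = len(items) = 3): data = {'items': [14, 26, 40], 'count': 3}

{'items': [14, 26, 40], 'count': 3}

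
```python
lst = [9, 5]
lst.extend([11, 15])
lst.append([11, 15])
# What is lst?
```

After line 1: lst = [9, 5]
After line 2 (extend unpacks [11, 15]): lst = [9, 5, 11, 15]
After line 3 (append adds [11, 15] as single element): lst = [9, 5, 11, 15, [11, 15]]

[9, 5, 11, 15, [11, 15]]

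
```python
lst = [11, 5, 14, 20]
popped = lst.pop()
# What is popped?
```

20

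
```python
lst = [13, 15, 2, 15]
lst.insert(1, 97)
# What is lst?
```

[13, 97, 15, 2, 15]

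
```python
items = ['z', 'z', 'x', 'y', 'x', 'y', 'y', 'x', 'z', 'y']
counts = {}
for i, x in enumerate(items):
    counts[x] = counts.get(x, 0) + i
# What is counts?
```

Initial: counts = {}, items = ['z', 'z', 'x', 'y', 'x', 'y', 'y', 'x', 'z', 'y']
i=0, x='z': counts = {'z': 0}
i=1, x='z': counts = {'z': 1}
i=2, x='x': counts = {'z': 1, 'x': 2}
i=3, x='y': counts = {'z': 1, 'x': 2, 'y': 3}
i=4, x='x': counts = {'z': 1, 'x': 6, 'y': 3}
i=5, x='y': counts = {'z': 1, 'x': 6, 'y': 8}
i=6, x='y': counts = {'z': 1, 'x': 6, 'y': 14}
i=7, x='x': counts = {'z': 1, 'x': 13, 'y': 14}
i=8, x='z': counts = {'z': 9, 'x': 13, 'y': 14}
i=9, x='y': counts = {'z': 9, 'x': 13, 'y': 23}

{'z': 9, 'x': 13, 'y': 23}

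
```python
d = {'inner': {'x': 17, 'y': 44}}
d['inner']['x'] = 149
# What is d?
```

After line 1: d = {'inner': {'x': 17, 'y': 44}}
After line 2 (inner x overwritten): d = {'inner': {'x': 149, 'y': 44}}

{'inner': {'x': 149, 'y': 44}}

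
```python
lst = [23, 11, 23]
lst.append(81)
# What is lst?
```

[23, 11, 23, 81]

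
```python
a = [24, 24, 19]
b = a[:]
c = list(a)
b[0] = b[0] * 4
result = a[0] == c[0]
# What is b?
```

After line 1: a = [24, 24, 19]
After line 2 (b = a[:], copy): a = [24, 24, 19], b = [24, 24, 19]
After line 3 (c = list(a) is a copy, new object): c = [24, 24, 19]
After line 4 (b[0] = 24 * 4 = 96; only b mutates (copy)): a = [24, 24, 19], b = [96, 24, 19], c = [24, 24, 19]
After line 5 (a[0] = 24, c[0] = 24; result = True)

[96, 24, 19]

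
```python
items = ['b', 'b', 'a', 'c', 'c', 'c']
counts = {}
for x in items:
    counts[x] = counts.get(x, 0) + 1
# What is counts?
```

Initial: counts = {}, items = ['b', 'b', 'a', 'c', 'c', 'c']
See 'b': counts = {'b': 1}
See 'b': counts = {'b': 2}
See 'a': counts = {'b': 2, 'a': 1}
See 'c': counts = {'b': 2, 'a': 1, 'c': 1}
See 'c': counts = {'b': 2, 'a': 1, 'c': 2}
See 'c': counts = {'b': 2, 'a': 1, 'c': 3}

{'b': 2, 'a': 1, 'c': 3}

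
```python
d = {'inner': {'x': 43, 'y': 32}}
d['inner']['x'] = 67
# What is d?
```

After line 1: d = {'inner': {'x': 43, 'y': 32}}
After line 2 (inner x overwritten): d = {'inner': {'x': 67, 'y': 32}}

{'inner': {'x': 67, 'y': 32}}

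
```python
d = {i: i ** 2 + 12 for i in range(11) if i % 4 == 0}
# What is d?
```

{0: 12, 4: 28, 8: 76}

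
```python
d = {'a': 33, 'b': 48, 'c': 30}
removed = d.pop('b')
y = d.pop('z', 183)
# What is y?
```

After line 1: d = {'a': 33, 'b': 48, 'c': 30}
After line 2 (pop 'b' returns 48): d = {'a': 33, 'c': 30}, removed = 48
After line 3 (pop 'z' missing, returns default 183): d = {'a': 33, 'c': 30}, y = 183

183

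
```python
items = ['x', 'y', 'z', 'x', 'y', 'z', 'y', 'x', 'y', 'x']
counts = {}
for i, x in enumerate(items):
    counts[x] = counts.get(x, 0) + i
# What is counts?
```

Initial: counts = {}, items = ['x', 'y', 'z', 'x', 'y', 'z', 'y', 'x', 'y', 'x']
i=0, x='x': counts = {'x': 0}
i=1, x='y': counts = {'x': 0, 'y': 1}
i=2, x='z': counts = {'x': 0, 'y': 1, 'z': 2}
i=3, x='x': counts = {'x': 3, 'y': 1, 'z': 2}
i=4, x='y': counts = {'x': 3, 'y': 5, 'z': 2}
i=5, x='z': counts = {'x': 3, 'y': 5, 'z': 7}
i=6, x='y': counts = {'x': 3, 'y': 11, 'z': 7}
i=7, x='x': counts = {'x': 10, 'y': 11, 'z': 7}
i=8, x='y': counts = {'x': 10, 'y': 19, 'z': 7}
i=9, x='x': counts = {'x': 19, 'y': 19, 'z': 7}

{'x': 19, 'y': 19, 'z': 7}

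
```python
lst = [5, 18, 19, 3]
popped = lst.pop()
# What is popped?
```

3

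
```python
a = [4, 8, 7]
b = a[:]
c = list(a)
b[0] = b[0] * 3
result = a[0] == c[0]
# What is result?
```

After line 1: a = [4, 8, 7]
After line 2 (b = a[:], copy): a = [4, 8, 7], b = [4, 8, 7]
After line 3 (c = list(a) is a copy, new object): c = [4, 8, 7]
After line 4 (b[0] = 4 * 3 = 12; only b mutates (copy)): a = [4, 8, 7], b = [12, 8, 7], c = [4, 8, 7]
After line 5 (a[0] = 4, c[0] = 4; result = True)

True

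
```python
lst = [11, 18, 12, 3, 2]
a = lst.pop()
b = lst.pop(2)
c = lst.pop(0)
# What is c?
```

After line 1: lst = [11, 18, 12, 3, 2]
After line 2 (pop() -> a = 2): lst = [11, 18, 12, 3]
After line 3 (pop(2) -> b = 12): lst = [11, 18, 3]
After line 4 (pop(0) -> c = 11): lst = [18, 3]

11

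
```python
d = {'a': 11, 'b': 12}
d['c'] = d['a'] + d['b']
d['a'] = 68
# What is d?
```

After line 1: d = {'a': 11, 'b': 12}
After line 2 (d['c'] = 11 + 12): d = {'a': 11, 'b': 12, 'c': 23}
After line 3: d = {'a': 68, 'b': 12, 'c': 23}

{'a': 68, 'b': 12, 'c': 23}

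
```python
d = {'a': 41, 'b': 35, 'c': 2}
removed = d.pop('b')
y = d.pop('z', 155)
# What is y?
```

After line 1: d = {'a': 41, 'b': 35, 'c': 2}
After line 2 (pop 'b' returns 35): d = {'a': 41, 'c': 2}, removed = 35
After line 3 (pop 'z' missing, returns default 155): d = {'a': 41, 'c': 2}, y = 155

155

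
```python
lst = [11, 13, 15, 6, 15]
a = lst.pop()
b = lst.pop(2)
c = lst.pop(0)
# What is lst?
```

After line 1: lst = [11, 13, 15, 6, 15]
After line 2 (pop() -> a = 15): lst = [11, 13, 15, 6]
After line 3 (pop(2) -> b = 15): lst = [11, 13, 6]
After line 4 (pop(0) -> c = 11): lst = [13, 6]

[13, 6]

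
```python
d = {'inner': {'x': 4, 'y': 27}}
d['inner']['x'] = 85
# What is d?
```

After line 1: d = {'inner': {'x': 4, 'y': 27}}
After line 2 (inner x overwritten): d = {'inner': {'x': 85, 'y': 27}}

{'inner': {'x': 85, 'y': 27}}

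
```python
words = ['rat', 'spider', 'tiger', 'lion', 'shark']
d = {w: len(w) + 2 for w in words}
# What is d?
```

{'rat': 5, 'spider': 8, 'tiger': 7, 'lion': 6, 'shark': 7}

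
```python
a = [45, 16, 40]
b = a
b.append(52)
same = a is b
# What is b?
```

After line 1: a = [45, 16, 40]
After line 2 (b = a is an alias, same object): a = [45, 16, 40], b = [45, 16, 40]
After line 3 (b.append mutates the shared list): a = [45, 16, 40, 52], b = [45, 16, 40, 52]
After line 4 (same = a is b; same object -> True): same = True

[45, 16, 40, 52]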